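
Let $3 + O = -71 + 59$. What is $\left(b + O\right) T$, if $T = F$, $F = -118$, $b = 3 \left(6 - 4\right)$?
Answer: $1062$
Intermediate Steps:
$O = -15$ ($O = -3 + \left(-71 + 59\right) = -3 - 12 = -15$)
$b = 6$ ($b = 3 \cdot 2 = 6$)
$T = -118$
$\left(b + O\right) T = \left(6 - 15\right) \left(-118\right) = \left(-9\right) \left(-118\right) = 1062$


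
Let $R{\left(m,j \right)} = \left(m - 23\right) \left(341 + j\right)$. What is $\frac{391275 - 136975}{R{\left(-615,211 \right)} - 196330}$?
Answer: $- \frac{127150}{274253} \approx -0.46362$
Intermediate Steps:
$R{\left(m,j \right)} = \left(-23 + m\right) \left(341 + j\right)$
$\frac{391275 - 136975}{R{\left(-615,211 \right)} - 196330} = \frac{391275 - 136975}{\left(-7843 - 4853 + 341 \left(-615\right) + 211 \left(-615\right)\right) - 196330} = \frac{254300}{\left(-7843 - 4853 - 209715 - 129765\right) - 196330} = \frac{254300}{-352176 - 196330} = \frac{254300}{-548506} = 254300 \left(- \frac{1}{548506}\right) = - \frac{127150}{274253}$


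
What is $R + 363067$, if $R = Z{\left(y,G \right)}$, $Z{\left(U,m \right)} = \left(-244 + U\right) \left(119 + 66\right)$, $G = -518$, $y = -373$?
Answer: $248922$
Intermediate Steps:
$Z{\left(U,m \right)} = -45140 + 185 U$ ($Z{\left(U,m \right)} = \left(-244 + U\right) 185 = -45140 + 185 U$)
$R = -114145$ ($R = -45140 + 185 \left(-373\right) = -45140 - 69005 = -114145$)
$R + 363067 = -114145 + 363067 = 248922$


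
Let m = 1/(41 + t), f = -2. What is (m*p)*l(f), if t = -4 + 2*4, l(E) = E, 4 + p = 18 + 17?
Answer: -62/45 ≈ -1.3778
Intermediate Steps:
p = 31 (p = -4 + (18 + 17) = -4 + 35 = 31)
t = 4 (t = -4 + 8 = 4)
m = 1/45 (m = 1/(41 + 4) = 1/45 ≈ 0.022222)
(m*p)*l(f) = ((1/45)*31)*(-2) = (31/45)*(-2) = -62/45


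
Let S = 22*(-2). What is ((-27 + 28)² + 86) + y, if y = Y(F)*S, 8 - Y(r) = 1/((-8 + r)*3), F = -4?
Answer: -2396/9 ≈ -266.22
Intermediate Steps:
S = -44
Y(r) = 8 - 1/(3*(-8 + r)) (Y(r) = 8 - 1/((-8 + r)*3) = 8 - 1/(3*(-8 + r)))
y = -3179/9 (y = ((-193 + 24*(-4))/(3*(-8 - 4)))*(-44) = ((⅓)*(-193 - 96)/(-12))*(-44) = ((⅓)*(-1/12)*(-289))*(-44) = (289/36)*(-44) = -3179/9 ≈ -353.22)
((-27 + 28)² + 86) + y = ((-27 + 28)² + 86) - 3179/9 = (1² + 86) - 3179/9 = (1 + 86) - 3179/9 = 87 - 3179/9 = -2396/9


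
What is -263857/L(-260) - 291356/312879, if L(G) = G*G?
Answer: -102250979903/21150620400 ≈ -4.8344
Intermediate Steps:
L(G) = G²
-263857/L(-260) - 291356/312879 = -263857/((-260)²) - 291356/312879 = -263857/67600 - 291356*1/312879 = -263857*1/67600 - 291356/312879 = -263857/67600 - 291356/312879 = -102250979903/21150620400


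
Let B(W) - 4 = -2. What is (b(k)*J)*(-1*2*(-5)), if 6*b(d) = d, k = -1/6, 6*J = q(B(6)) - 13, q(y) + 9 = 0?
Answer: 55/54 ≈ 1.0185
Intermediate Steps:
B(W) = 2 (B(W) = 4 - 2 = 2)
q(y) = -9 (q(y) = -9 + 0 = -9)
J = -11/3 (J = (-9 - 13)/6 = (1/6)*(-22) = -11/3 ≈ -3.6667)
k = -1/6 (k = -1*1/6 = -1/6 ≈ -0.16667)
b(d) = d/6
(b(k)*J)*(-1*2*(-5)) = (((1/6)*(-1/6))*(-11/3))*(-1*2*(-5)) = (-1/36*(-11/3))*(-2*(-5)) = (11/108)*10 = 55/54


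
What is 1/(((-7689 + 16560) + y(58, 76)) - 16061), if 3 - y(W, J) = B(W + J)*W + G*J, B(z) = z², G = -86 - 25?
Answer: -1/1040199 ≈ -9.6135e-7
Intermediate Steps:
G = -111
y(W, J) = 3 + 111*J - W*(J + W)² (y(W, J) = 3 - ((W + J)²*W - 111*J) = 3 - ((J + W)²*W - 111*J) = 3 - (W*(J + W)² - 111*J) = 3 - (-111*J + W*(J + W)²) = 3 + (111*J - W*(J + W)²) = 3 + 111*J - W*(J + W)²)
1/(((-7689 + 16560) + y(58, 76)) - 16061) = 1/(((-7689 + 16560) + (3 + 111*76 - 1*58*(76 + 58)²)) - 16061) = 1/((8871 + (3 + 8436 - 1*58*134²)) - 16061) = 1/((8871 + (3 + 8436 - 1*58*17956)) - 16061) = 1/((8871 + (3 + 8436 - 1041448)) - 16061) = 1/((8871 - 1033009) - 16061) = 1/(-1024138 - 16061) = 1/(-1040199) = -1/1040199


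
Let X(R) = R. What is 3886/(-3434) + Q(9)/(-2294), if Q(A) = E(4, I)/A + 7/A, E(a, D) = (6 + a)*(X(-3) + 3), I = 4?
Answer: -40127197/35449182 ≈ -1.1320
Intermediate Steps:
E(a, D) = 0 (E(a, D) = (6 + a)*(-3 + 3) = (6 + a)*0 = 0)
Q(A) = 7/A (Q(A) = 0/A + 7/A = 0 + 7/A = 7/A)
3886/(-3434) + Q(9)/(-2294) = 3886/(-3434) + (7/9)/(-2294) = 3886*(-1/3434) + (7*(⅑))*(-1/2294) = -1943/1717 + (7/9)*(-1/2294) = -1943/1717 - 7/20646 = -40127197/35449182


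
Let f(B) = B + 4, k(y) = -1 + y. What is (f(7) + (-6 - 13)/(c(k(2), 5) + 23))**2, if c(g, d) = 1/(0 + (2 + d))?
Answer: 2719201/26244 ≈ 103.61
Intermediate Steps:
c(g, d) = 1/(2 + d)
f(B) = 4 + B
(f(7) + (-6 - 13)/(c(k(2), 5) + 23))**2 = ((4 + 7) + (-6 - 13)/(1/(2 + 5) + 23))**2 = (11 - 19/(1/7 + 23))**2 = (11 - 19/162/7)**2 = (11 - 19*7/162)**2 = (11 - 133/162)**2 = (1649/162)**2 = 2719201/26244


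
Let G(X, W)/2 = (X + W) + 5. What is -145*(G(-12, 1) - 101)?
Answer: 16385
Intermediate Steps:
G(X, W) = 10 + 2*W + 2*X (G(X, W) = 2*((X + W) + 5) = 2*((W + X) + 5) = 2*(5 + W + X) = 10 + 2*W + 2*X)
-145*(G(-12, 1) - 101) = -145*((10 + 2*1 + 2*(-12)) - 101) = -145*((10 + 2 - 24) - 101) = -145*(-12 - 101) = -145*(-113) = 16385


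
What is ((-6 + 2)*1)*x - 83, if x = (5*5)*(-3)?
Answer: 217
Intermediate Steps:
x = -75 (x = 25*(-3) = -75)
((-6 + 2)*1)*x - 83 = ((-6 + 2)*1)*(-75) - 83 = -4*1*(-75) - 83 = -4*(-75) - 83 = 300 - 83 = 217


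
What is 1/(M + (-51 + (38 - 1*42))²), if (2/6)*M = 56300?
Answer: 1/171925 ≈ 5.8165e-6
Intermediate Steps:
M = 168900 (M = 3*56300 = 168900)
1/(M + (-51 + (38 - 1*42))²) = 1/(168900 + (-51 + (38 - 1*42))²) = 1/(168900 + (-51 + (38 - 42))²) = 1/(168900 + (-51 - 4)²) = 1/(168900 + (-55)²) = 1/(168900 + 3025) = 1/171925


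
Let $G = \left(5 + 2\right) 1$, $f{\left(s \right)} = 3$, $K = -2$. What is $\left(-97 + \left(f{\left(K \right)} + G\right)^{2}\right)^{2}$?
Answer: $9$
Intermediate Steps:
$G = 7$ ($G = 7 \cdot 1 = 7$)
$\left(-97 + \left(f{\left(K \right)} + G\right)^{2}\right)^{2} = \left(-97 + \left(3 + 7\right)^{2}\right)^{2} = \left(-97 + 10^{2}\right)^{2} = \left(-97 + 100\right)^{2} = 3^{2} = 9$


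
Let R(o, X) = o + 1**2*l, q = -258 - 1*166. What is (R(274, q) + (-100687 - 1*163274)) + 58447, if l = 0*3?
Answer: -205240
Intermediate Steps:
l = 0
q = -424 (q = -258 - 166 = -424)
R(o, X) = o (R(o, X) = o + 1**2*0 = o + 1*0 = o + 0 = o)
(R(274, q) + (-100687 - 1*163274)) + 58447 = (274 + (-100687 - 1*163274)) + 58447 = (274 + (-100687 - 163274)) + 58447 = (274 - 263961) + 58447 = -263687 + 58447 = -205240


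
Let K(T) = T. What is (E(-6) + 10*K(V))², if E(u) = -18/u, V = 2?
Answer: 529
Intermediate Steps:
(E(-6) + 10*K(V))² = (-18/(-6) + 10*2)² = (-18*(-⅙) + 20)² = (3 + 20)² = 23² = 529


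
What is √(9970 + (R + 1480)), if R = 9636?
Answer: √21086 ≈ 145.21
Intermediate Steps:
√(9970 + (R + 1480)) = √(9970 + (9636 + 1480)) = √(9970 + 11116) = √21086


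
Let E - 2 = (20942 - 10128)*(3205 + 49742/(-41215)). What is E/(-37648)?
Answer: -27460144221/29839660 ≈ -920.26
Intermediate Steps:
E = 1427927499492/41215 (E = 2 + (20942 - 10128)*(3205 + 49742/(-41215)) = 2 + 10814*(3205 + 49742*(-1/41215)) = 2 + 10814*(3205 - 49742/41215) = 2 + 10814*(132044333/41215) = 2 + 1427927417062/41215 = 1427927499492/41215 ≈ 3.4646e+7)
E/(-37648) = (1427927499492/41215)/(-37648) = (1427927499492/41215)*(-1/37648) = -27460144221/29839660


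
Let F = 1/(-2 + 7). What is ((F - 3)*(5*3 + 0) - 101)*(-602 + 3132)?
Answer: -361790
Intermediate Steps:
F = ⅕ (F = 1/5 = ⅕ ≈ 0.20000)
((F - 3)*(5*3 + 0) - 101)*(-602 + 3132) = ((⅕ - 3)*(5*3 + 0) - 101)*(-602 + 3132) = (-14*(15 + 0)/5 - 101)*2530 = (-14/5*15 - 101)*2530 = (-42 - 101)*2530 = -143*2530 = -361790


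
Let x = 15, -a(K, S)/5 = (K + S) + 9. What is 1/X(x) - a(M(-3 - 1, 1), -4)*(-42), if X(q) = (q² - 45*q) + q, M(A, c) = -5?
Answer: -1/435 ≈ -0.0022989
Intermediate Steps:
a(K, S) = -45 - 5*K - 5*S (a(K, S) = -5*((K + S) + 9) = -5*(9 + K + S) = -45 - 5*K - 5*S)
X(q) = q² - 44*q
1/X(x) - a(M(-3 - 1, 1), -4)*(-42) = 1/(15*(-44 + 15)) - (-45 - 5*(-5) - 5*(-4))*(-42) = 1/(15*(-29)) - (-45 + 25 + 20)*(-42) = 1/(-435) - 0*(-42) = -1/435 - 1*0 = -1/435 + 0 = -1/435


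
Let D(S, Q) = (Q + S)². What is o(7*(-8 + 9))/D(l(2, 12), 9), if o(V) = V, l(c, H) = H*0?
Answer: 7/81 ≈ 0.086420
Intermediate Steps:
l(c, H) = 0
o(7*(-8 + 9))/D(l(2, 12), 9) = (7*(-8 + 9))/((9 + 0)²) = (7*1)/(9²) = 7/81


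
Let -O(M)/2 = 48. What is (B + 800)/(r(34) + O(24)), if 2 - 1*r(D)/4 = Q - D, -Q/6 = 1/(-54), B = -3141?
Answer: -21069/428 ≈ -49.227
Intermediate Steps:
O(M) = -96 (O(M) = -2*48 = -96)
Q = ⅑ (Q = -6/(-54) = -6*(-1/54) = ⅑ ≈ 0.11111)
r(D) = 68/9 + 4*D (r(D) = 8 - 4*(⅑ - D) = 8 + (-4/9 + 4*D) = 68/9 + 4*D)
(B + 800)/(r(34) + O(24)) = (-3141 + 800)/((68/9 + 4*34) - 96) = -2341/((68/9 + 136) - 96) = -2341/(1292/9 - 96) = -2341/428/9 = -2341*9/428 = -21069/428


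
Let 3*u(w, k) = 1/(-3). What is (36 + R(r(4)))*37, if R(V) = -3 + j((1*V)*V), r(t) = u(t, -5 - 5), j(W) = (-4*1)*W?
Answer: 98753/81 ≈ 1219.2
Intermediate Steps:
u(w, k) = -1/9 (u(w, k) = (1/3)/(-3) = (1/3)*(-1/3) = -1/9)
j(W) = -4*W
r(t) = -1/9
R(V) = -3 - 4*V**2 (R(V) = -3 - 4*1*V*V = -3 - 4*V*V = -3 - 4*V**2)
(36 + R(r(4)))*37 = (36 + (-3 - 4*(-1/9)**2))*37 = (36 + (-3 - 4*1/81))*37 = (36 + (-3 - 4/81))*37 = (36 - 247/81)*37 = (2669/81)*37 = 98753/81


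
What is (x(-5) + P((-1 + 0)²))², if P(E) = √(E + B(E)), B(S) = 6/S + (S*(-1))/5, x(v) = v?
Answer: (25 - √170)²/25 ≈ 5.7232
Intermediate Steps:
B(S) = 6/S - S/5 (B(S) = 6/S - S*(⅕) = 6/S - S/5)
P(E) = √(6/E + 4*E/5) (P(E) = √(E + (6/E - E/5)) = √(6/E + 4*E/5))
(x(-5) + P((-1 + 0)²))² = (-5 + √(20*(-1 + 0)² + 150/((-1 + 0)²))/5)² = (-5 + √(20*(-1)² + 150/((-1)²))/5)² = (-5 + √(20*1 + 150/1)/5)² = (-5 + √(20 + 150*1)/5)² = (-5 + √(20 + 150)/5)² = (-5 + √170/5)²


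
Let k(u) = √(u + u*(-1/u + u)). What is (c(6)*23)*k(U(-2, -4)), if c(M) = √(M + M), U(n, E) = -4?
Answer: 46*√33 ≈ 264.25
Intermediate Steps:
c(M) = √2*√M (c(M) = √(2*M) = √2*√M)
k(u) = √(u + u*(u - 1/u))
(c(6)*23)*k(U(-2, -4)) = ((√2*√6)*23)*√(-1 - 4 + (-4)²) = ((2*√3)*23)*√(-1 - 4 + 16) = (46*√3)*√11 = 46*√33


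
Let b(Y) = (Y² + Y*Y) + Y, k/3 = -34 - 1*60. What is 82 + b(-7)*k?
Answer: -25580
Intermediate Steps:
k = -282 (k = 3*(-34 - 1*60) = 3*(-34 - 60) = 3*(-94) = -282)
b(Y) = Y + 2*Y² (b(Y) = (Y² + Y²) + Y = 2*Y² + Y = Y + 2*Y²)
82 + b(-7)*k = 82 - 7*(1 + 2*(-7))*(-282) = 82 - 7*(1 - 14)*(-282) = 82 - 7*(-13)*(-282) = 82 + 91*(-282) = 82 - 25662 = -25580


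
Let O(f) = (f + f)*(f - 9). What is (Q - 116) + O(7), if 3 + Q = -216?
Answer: -363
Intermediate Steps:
Q = -219 (Q = -3 - 216 = -219)
O(f) = 2*f*(-9 + f) (O(f) = (2*f)*(-9 + f) = 2*f*(-9 + f))
(Q - 116) + O(7) = (-219 - 116) + 2*7*(-9 + 7) = -335 + 2*7*(-2) = -335 - 28 = -363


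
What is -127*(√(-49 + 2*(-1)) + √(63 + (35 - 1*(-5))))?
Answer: -127*√103 - 127*I*√51 ≈ -1288.9 - 906.96*I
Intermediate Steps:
-127*(√(-49 + 2*(-1)) + √(63 + (35 - 1*(-5)))) = -127*(√(-49 - 2) + √(63 + (35 + 5))) = -127*(√(-51) + √(63 + 40)) = -127*(I*√51 + √103) = -127*(√103 + I*√51) = -127*√103 - 127*I*√51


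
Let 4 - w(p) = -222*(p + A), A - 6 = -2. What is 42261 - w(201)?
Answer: -3253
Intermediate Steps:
A = 4 (A = 6 - 2 = 4)
w(p) = 892 + 222*p (w(p) = 4 - (-222)*(p + 4) = 4 - (-222)*(4 + p) = 4 - (-888 - 222*p) = 4 + (888 + 222*p) = 892 + 222*p)
42261 - w(201) = 42261 - (892 + 222*201) = 42261 - (892 + 44622) = 42261 - 1*45514 = 42261 - 45514 = -3253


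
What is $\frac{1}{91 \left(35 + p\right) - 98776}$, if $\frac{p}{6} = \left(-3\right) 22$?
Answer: $- \frac{1}{131627} \approx -7.5972 \cdot 10^{-6}$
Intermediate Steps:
$p = -396$ ($p = 6 \left(\left(-3\right) 22\right) = 6 \left(-66\right) = -396$)
$\frac{1}{91 \left(35 + p\right) - 98776} = \frac{1}{91 \left(35 - 396\right) - 98776} = \frac{1}{91 \left(-361\right) - 98776} = \frac{1}{-32851 - 98776} = \frac{1}{-131627} = - \frac{1}{131627}$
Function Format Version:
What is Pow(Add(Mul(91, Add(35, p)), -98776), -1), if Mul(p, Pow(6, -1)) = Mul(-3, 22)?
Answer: Rational(-1, 131627) ≈ -7.5972e-6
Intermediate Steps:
p = -396 (p = Mul(6, Mul(-3, 22)) = Mul(6, -66) = -396)
Pow(Add(Mul(91, Add(35, p)), -98776), -1) = Pow(Add(Mul(91, Add(35, -396)), -98776), -1) = Pow(Add(Mul(91, -361), -98776), -1) = Pow(Add(-32851, -98776), -1) = Pow(-131627, -1) = Rational(-1, 131627)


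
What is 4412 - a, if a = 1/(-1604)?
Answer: 7076849/1604 ≈ 4412.0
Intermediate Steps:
a = -1/1604 ≈ -0.00062344
4412 - a = 4412 - 1*(-1/1604) = 4412 + 1/1604 = 7076849/1604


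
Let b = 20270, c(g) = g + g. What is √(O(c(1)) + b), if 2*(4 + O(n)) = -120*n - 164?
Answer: 4*√1254 ≈ 141.65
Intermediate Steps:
c(g) = 2*g
O(n) = -86 - 60*n (O(n) = -4 + (-120*n - 164)/2 = -4 + (-164 - 120*n)/2 = -4 + (-82 - 60*n) = -86 - 60*n)
√(O(c(1)) + b) = √((-86 - 120) + 20270) = √(-206 + 20270) = √20064 = 4*√1254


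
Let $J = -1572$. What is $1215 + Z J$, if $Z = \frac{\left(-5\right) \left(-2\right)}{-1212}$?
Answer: $\frac{124025}{101} \approx 1228.0$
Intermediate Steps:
$Z = - \frac{5}{606}$ ($Z = 10 \left(- \frac{1}{1212}\right) = - \frac{5}{606} \approx -0.0082508$)
$1215 + Z J = 1215 - - \frac{1310}{101} = 1215 + \frac{1310}{101} = \frac{124025}{101}$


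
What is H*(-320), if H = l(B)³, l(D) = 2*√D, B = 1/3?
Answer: -2560*√3/9 ≈ -492.67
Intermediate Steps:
B = ⅓ ≈ 0.33333
H = 8*√3/9 (H = (2*√(⅓))³ = (2*(√3/3))³ = (2*√3/3)³ = 8*√3/9 ≈ 1.5396)
H*(-320) = (8*√3/9)*(-320) = -2560*√3/9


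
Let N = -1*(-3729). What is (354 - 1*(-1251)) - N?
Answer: -2124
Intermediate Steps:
N = 3729
(354 - 1*(-1251)) - N = (354 - 1*(-1251)) - 1*3729 = (354 + 1251) - 3729 = 1605 - 3729 = -2124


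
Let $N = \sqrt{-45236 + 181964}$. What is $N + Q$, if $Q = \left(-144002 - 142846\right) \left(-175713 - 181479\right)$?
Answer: $102459810816 + 18 \sqrt{422} \approx 1.0246 \cdot 10^{11}$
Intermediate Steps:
$Q = 102459810816$ ($Q = \left(-286848\right) \left(-357192\right) = 102459810816$)
$N = 18 \sqrt{422}$ ($N = \sqrt{136728} = 18 \sqrt{422} \approx 369.77$)
$N + Q = 18 \sqrt{422} + 102459810816 = 102459810816 + 18 \sqrt{422}$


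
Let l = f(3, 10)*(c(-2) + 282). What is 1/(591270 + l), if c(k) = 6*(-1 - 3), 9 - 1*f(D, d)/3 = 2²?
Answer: 1/595140 ≈ 1.6803e-6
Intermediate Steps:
f(D, d) = 15 (f(D, d) = 27 - 3*2² = 27 - 3*4 = 27 - 12 = 15)
c(k) = -24 (c(k) = 6*(-4) = -24)
l = 3870 (l = 15*(-24 + 282) = 15*258 = 3870)
1/(591270 + l) = 1/(591270 + 3870) = 1/595140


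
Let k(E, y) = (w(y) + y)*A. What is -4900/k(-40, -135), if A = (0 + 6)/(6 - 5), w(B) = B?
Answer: 245/81 ≈ 3.0247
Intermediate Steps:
A = 6 (A = 6/1 = 6*1 = 6)
k(E, y) = 12*y (k(E, y) = (y + y)*6 = (2*y)*6 = 12*y)
-4900/k(-40, -135) = -4900/(12*(-135)) = -4900/(-1620) = -4900*(-1/1620) = 245/81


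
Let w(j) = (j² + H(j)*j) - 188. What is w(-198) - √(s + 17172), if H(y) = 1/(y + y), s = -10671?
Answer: 78033/2 - √6501 ≈ 38936.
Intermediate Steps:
H(y) = 1/(2*y)
w(j) = -375/2 + j² (w(j) = (j² + (1/(2*j))*j) - 188 = (j² + ½) - 188 = (½ + j²) - 188 = -375/2 + j²)
w(-198) - √(s + 17172) = (-375/2 + (-198)²) - √(-10671 + 17172) = (-375/2 + 39204) - √6501 = 78033/2 - √6501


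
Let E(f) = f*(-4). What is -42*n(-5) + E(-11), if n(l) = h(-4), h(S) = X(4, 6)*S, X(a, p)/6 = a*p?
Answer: 24236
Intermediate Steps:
E(f) = -4*f
X(a, p) = 6*a*p (X(a, p) = 6*(a*p) = 6*a*p)
h(S) = 144*S (h(S) = (6*4*6)*S = 144*S)
n(l) = -576 (n(l) = 144*(-4) = -576)
-42*n(-5) + E(-11) = -42*(-576) - 4*(-11) = 24192 + 44 = 24236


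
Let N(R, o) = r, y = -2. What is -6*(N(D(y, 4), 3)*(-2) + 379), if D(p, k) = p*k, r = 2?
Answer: -2250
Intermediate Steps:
D(p, k) = k*p
N(R, o) = 2
-6*(N(D(y, 4), 3)*(-2) + 379) = -6*(2*(-2) + 379) = -6*(-4 + 379) = -6*375 = -2250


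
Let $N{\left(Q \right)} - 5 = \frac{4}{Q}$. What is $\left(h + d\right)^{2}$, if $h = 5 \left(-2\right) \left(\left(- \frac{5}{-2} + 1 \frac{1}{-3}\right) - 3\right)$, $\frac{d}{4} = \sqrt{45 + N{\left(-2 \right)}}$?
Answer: $\frac{7537}{9} + \frac{800 \sqrt{3}}{3} \approx 1299.3$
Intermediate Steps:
$N{\left(Q \right)} = 5 + \frac{4}{Q}$
$d = 16 \sqrt{3}$ ($d = 4 \sqrt{45 + \left(5 + \frac{4}{-2}\right)} = 4 \sqrt{45 + \left(5 + 4 \left(- \frac{1}{2}\right)\right)} = 4 \sqrt{45 + \left(5 - 2\right)} = 4 \sqrt{45 + 3} = 4 \sqrt{48} = 4 \cdot 4 \sqrt{3} = 16 \sqrt{3} \approx 27.713$)
$h = \frac{25}{3}$ ($h = - 10 \left(\left(\left(-5\right) \left(- \frac{1}{2}\right) + 1 \left(- \frac{1}{3}\right)\right) - 3\right) = - 10 \left(\left(\frac{5}{2} - \frac{1}{3}\right) - 3\right) = - 10 \left(\frac{13}{6} - 3\right) = \left(-10\right) \left(- \frac{5}{6}\right) = \frac{25}{3} \approx 8.3333$)
$\left(h + d\right)^{2} = \left(\frac{25}{3} + 16 \sqrt{3}\right)^{2}$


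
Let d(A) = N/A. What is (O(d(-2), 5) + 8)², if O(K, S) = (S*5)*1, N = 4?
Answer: 1089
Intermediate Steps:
d(A) = 4/A
O(K, S) = 5*S (O(K, S) = (5*S)*1 = 5*S)
(O(d(-2), 5) + 8)² = (5*5 + 8)² = (25 + 8)² = 33² = 1089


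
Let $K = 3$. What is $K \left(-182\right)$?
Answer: $-546$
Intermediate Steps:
$K \left(-182\right) = 3 \left(-182\right) = -546$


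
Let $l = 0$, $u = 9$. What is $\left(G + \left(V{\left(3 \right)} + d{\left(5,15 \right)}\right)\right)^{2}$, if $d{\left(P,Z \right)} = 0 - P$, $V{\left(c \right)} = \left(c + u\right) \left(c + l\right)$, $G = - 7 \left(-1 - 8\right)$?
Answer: $8836$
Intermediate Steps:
$G = 63$ ($G = \left(-7\right) \left(-9\right) = 63$)
$V{\left(c \right)} = c \left(9 + c\right)$ ($V{\left(c \right)} = \left(c + 9\right) \left(c + 0\right) = \left(9 + c\right) c = c \left(9 + c\right)$)
$d{\left(P,Z \right)} = - P$
$\left(G + \left(V{\left(3 \right)} + d{\left(5,15 \right)}\right)\right)^{2} = \left(63 + \left(3 \left(9 + 3\right) - 5\right)\right)^{2} = \left(63 + \left(3 \cdot 12 - 5\right)\right)^{2} = \left(63 + \left(36 - 5\right)\right)^{2} = \left(63 + 31\right)^{2} = 94^{2} = 8836$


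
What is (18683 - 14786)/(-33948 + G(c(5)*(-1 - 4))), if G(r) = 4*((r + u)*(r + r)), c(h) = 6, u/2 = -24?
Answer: -433/1692 ≈ -0.25591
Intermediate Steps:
u = -48 (u = 2*(-24) = -48)
G(r) = 8*r*(-48 + r) (G(r) = 4*((r - 48)*(r + r)) = 4*((-48 + r)*(2*r)) = 4*(2*r*(-48 + r)) = 8*r*(-48 + r))
(18683 - 14786)/(-33948 + G(c(5)*(-1 - 4))) = (18683 - 14786)/(-33948 + 8*(6*(-1 - 4))*(-48 + 6*(-1 - 4))) = 3897/(-33948 + 8*(6*(-5))*(-48 + 6*(-5))) = 3897/(-33948 + 8*(-30)*(-48 - 30)) = 3897/(-33948 + 8*(-30)*(-78)) = 3897/(-33948 + 18720) = 3897/(-15228) = 3897*(-1/15228) = -433/1692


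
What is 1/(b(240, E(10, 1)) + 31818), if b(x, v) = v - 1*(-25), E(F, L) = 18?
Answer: 1/31861 ≈ 3.1386e-5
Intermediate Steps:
b(x, v) = 25 + v (b(x, v) = v + 25 = 25 + v)
1/(b(240, E(10, 1)) + 31818) = 1/((25 + 18) + 31818) = 1/(43 + 31818) = 1/31861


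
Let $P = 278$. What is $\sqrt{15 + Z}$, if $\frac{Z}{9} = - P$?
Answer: $i \sqrt{2487} \approx 49.87 i$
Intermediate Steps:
$Z = -2502$ ($Z = 9 \left(\left(-1\right) 278\right) = 9 \left(-278\right) = -2502$)
$\sqrt{15 + Z} = \sqrt{15 - 2502} = \sqrt{-2487} = i \sqrt{2487}$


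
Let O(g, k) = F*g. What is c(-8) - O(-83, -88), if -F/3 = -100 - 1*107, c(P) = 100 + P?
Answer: 51635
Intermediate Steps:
F = 621 (F = -3*(-100 - 1*107) = -3*(-100 - 107) = -3*(-207) = 621)
O(g, k) = 621*g
c(-8) - O(-83, -88) = (100 - 8) - 621*(-83) = 92 - 1*(-51543) = 92 + 51543 = 51635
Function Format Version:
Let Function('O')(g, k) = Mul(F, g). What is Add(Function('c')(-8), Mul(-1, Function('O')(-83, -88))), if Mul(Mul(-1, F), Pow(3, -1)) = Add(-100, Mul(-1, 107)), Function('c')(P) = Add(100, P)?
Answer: 51635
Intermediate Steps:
F = 621 (F = Mul(-3, Add(-100, Mul(-1, 107))) = Mul(-3, Add(-100, -107)) = Mul(-3, -207) = 621)
Function('O')(g, k) = Mul(621, g)
Add(Function('c')(-8), Mul(-1, Function('O')(-83, -88))) = Add(Add(100, -8), Mul(-1, Mul(621, -83))) = Add(92, Mul(-1, -51543)) = Add(92, 51543) = 51635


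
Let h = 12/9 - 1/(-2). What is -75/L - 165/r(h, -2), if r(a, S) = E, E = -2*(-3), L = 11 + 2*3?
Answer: -1085/34 ≈ -31.912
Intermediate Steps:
L = 17 (L = 11 + 6 = 17)
h = 11/6 (h = 12*(1/9) - 1*(-1/2) = 4/3 + 1/2 = 11/6 ≈ 1.8333)
E = 6
r(a, S) = 6
-75/L - 165/r(h, -2) = -75/17 - 165/6 = -75*1/17 - 165*1/6 = -75/17 - 55/2 = -1085/34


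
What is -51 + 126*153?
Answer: 19227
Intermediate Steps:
-51 + 126*153 = -51 + 19278 = 19227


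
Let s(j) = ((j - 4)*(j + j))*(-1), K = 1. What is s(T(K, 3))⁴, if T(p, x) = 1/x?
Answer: 234256/6561 ≈ 35.704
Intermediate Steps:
T(p, x) = 1/x
s(j) = -2*j*(-4 + j) (s(j) = ((-4 + j)*(2*j))*(-1) = (2*j*(-4 + j))*(-1) = -2*j*(-4 + j))
s(T(K, 3))⁴ = (2*(4 - 1/3)/3)⁴ = (2*(⅓)*(4 - 1*⅓))⁴ = (2*(⅓)*(4 - ⅓))⁴ = (2*(⅓)*(11/3))⁴ = (22/9)⁴ = 234256/6561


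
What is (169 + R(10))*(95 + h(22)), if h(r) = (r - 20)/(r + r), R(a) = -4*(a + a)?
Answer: 186099/22 ≈ 8459.0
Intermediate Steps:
R(a) = -8*a
h(r) = (-20 + r)/(2*r) (h(r) = (-20 + r)/((2*r)) = (-20 + r)*(1/(2*r)) = (-20 + r)/(2*r))
(169 + R(10))*(95 + h(22)) = (169 - 8*10)*(95 + (½)*(-20 + 22)/22) = (169 - 80)*(95 + (½)*(1/22)*2) = 89*(95 + 1/22) = 89*(2091/22) = 186099/22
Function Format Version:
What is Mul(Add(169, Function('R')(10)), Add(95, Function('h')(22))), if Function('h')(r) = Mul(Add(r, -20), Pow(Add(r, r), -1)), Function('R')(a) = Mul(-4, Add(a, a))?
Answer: Rational(186099, 22) ≈ 8459.0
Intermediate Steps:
Function('R')(a) = Mul(-8, a) (Function('R')(a) = Mul(-4, Mul(2, a)) = Mul(-8, a))
Function('h')(r) = Mul(Rational(1, 2), Pow(r, -1), Add(-20, r)) (Function('h')(r) = Mul(Add(-20, r), Pow(Mul(2, r), -1)) = Mul(Add(-20, r), Mul(Rational(1, 2), Pow(r, -1))) = Mul(Rational(1, 2), Pow(r, -1), Add(-20, r)))
Mul(Add(169, Function('R')(10)), Add(95, Function('h')(22))) = Mul(Add(169, Mul(-8, 10)), Add(95, Mul(Rational(1, 2), Pow(22, -1), Add(-20, 22)))) = Mul(Add(169, -80), Add(95, Mul(Rational(1, 2), Rational(1, 22), 2))) = Mul(89, Add(95, Rational(1, 22))) = Mul(89, Rational(2091, 22)) = Rational(186099, 22)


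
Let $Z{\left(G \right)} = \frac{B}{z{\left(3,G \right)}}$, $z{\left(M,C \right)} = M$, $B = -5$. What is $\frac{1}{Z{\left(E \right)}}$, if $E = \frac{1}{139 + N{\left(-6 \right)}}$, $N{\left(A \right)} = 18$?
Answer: $- \frac{3}{5} \approx -0.6$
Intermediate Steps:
$E = \frac{1}{157}$ ($E = \frac{1}{139 + 18} = \frac{1}{157} \approx 0.0063694$)
$Z{\left(G \right)} = - \frac{5}{3}$
$\frac{1}{Z{\left(E \right)}} = \frac{1}{- \frac{5}{3}} = - \frac{3}{5}$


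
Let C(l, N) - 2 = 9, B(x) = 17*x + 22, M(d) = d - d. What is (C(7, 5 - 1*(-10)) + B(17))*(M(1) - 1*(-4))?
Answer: 1288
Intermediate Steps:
M(d) = 0
B(x) = 22 + 17*x
C(l, N) = 11 (C(l, N) = 2 + 9 = 11)
(C(7, 5 - 1*(-10)) + B(17))*(M(1) - 1*(-4)) = (11 + (22 + 17*17))*(0 - 1*(-4)) = (11 + (22 + 289))*(0 + 4) = (11 + 311)*4 = 322*4 = 1288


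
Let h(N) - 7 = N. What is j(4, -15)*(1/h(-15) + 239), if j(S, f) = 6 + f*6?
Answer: -40131/2 ≈ -20066.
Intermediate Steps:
j(S, f) = 6 + 6*f
h(N) = 7 + N
j(4, -15)*(1/h(-15) + 239) = (6 + 6*(-15))*(1/(7 - 15) + 239) = (6 - 90)*(1/(-8) + 239) = -84*(-⅛ + 239) = -84*1911/8 = -40131/2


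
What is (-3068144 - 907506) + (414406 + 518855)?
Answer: -3042389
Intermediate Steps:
(-3068144 - 907506) + (414406 + 518855) = -3975650 + 933261 = -3042389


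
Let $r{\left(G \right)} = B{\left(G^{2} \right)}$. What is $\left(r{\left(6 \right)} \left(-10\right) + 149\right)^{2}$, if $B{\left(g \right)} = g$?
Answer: $44521$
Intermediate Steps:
$r{\left(G \right)} = G^{2}$
$\left(r{\left(6 \right)} \left(-10\right) + 149\right)^{2} = \left(6^{2} \left(-10\right) + 149\right)^{2} = \left(36 \left(-10\right) + 149\right)^{2} = \left(-360 + 149\right)^{2} = \left(-211\right)^{2} = 44521$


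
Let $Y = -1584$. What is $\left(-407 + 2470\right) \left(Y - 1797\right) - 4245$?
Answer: $-6979248$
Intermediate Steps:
$\left(-407 + 2470\right) \left(Y - 1797\right) - 4245 = \left(-407 + 2470\right) \left(-1584 - 1797\right) - 4245 = 2063 \left(-3381\right) - 4245 = -6975003 - 4245 = -6979248$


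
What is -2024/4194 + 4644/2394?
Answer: 406430/278901 ≈ 1.4573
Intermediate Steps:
-2024/4194 + 4644/2394 = -2024*1/4194 + 4644*(1/2394) = -1012/2097 + 258/133 = 406430/278901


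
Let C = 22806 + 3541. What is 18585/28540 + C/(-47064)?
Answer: 6137053/67160328 ≈ 0.091379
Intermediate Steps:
C = 26347
18585/28540 + C/(-47064) = 18585/28540 + 26347/(-47064) = 18585*(1/28540) + 26347*(-1/47064) = 3717/5708 - 26347/47064 = 6137053/67160328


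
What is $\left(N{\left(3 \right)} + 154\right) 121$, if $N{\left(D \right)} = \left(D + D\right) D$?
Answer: $20812$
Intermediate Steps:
$N{\left(D \right)} = 2 D^{2}$ ($N{\left(D \right)} = 2 D D = 2 D^{2}$)
$\left(N{\left(3 \right)} + 154\right) 121 = \left(2 \cdot 3^{2} + 154\right) 121 = \left(2 \cdot 9 + 154\right) 121 = \left(18 + 154\right) 121 = 172 \cdot 121 = 20812$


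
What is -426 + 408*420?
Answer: 170934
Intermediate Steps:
-426 + 408*420 = -426 + 171360 = 170934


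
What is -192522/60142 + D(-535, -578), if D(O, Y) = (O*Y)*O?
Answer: -4974887697811/30071 ≈ -1.6544e+8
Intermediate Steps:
D(O, Y) = Y*O²
-192522/60142 + D(-535, -578) = -192522/60142 - 578*(-535)² = -192522*1/60142 - 578*286225 = -96261/30071 - 165438050 = -4974887697811/30071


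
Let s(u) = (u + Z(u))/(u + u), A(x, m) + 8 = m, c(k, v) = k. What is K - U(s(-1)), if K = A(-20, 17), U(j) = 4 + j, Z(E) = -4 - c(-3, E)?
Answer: 4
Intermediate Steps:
A(x, m) = -8 + m
Z(E) = -1 (Z(E) = -4 - 1*(-3) = -4 + 3 = -1)
s(u) = (-1 + u)/(2*u) (s(u) = (u - 1)/(u + u) = (-1 + u)/((2*u)) = (-1 + u)*(1/(2*u)) = (-1 + u)/(2*u))
K = 9 (K = -8 + 17 = 9)
K - U(s(-1)) = 9 - (4 + (1/2)*(-1 - 1)/(-1)) = 9 - (4 + (1/2)*(-1)*(-2)) = 9 - (4 + 1) = 9 - 1*5 = 9 - 5 = 4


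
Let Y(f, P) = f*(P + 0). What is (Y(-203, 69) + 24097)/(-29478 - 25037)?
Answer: -2018/10903 ≈ -0.18509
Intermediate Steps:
Y(f, P) = P*f (Y(f, P) = f*P = P*f)
(Y(-203, 69) + 24097)/(-29478 - 25037) = (69*(-203) + 24097)/(-29478 - 25037) = (-14007 + 24097)/(-54515) = 10090*(-1/54515) = -2018/10903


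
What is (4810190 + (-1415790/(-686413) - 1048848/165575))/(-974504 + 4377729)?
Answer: 546691232719447276/386786160799731875 ≈ 1.4134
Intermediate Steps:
(4810190 + (-1415790/(-686413) - 1048848/165575))/(-974504 + 4377729) = (4810190 + (-1415790*(-1/686413) - 1048848*1/165575))/3403225 = (4810190 + (1415790/686413 - 1048848/165575))*(1/3403225) = (4810190 - 485523472974/113652832475)*(1/3403225) = (546691232719447276/113652832475)*(1/3403225) = 546691232719447276/386786160799731875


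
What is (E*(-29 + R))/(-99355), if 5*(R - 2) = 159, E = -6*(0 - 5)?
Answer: -144/99355 ≈ -0.0014493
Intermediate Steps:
E = 30 (E = -6*(-5) = 30)
R = 169/5 (R = 2 + (1/5)*159 = 2 + 159/5 = 169/5 ≈ 33.800)
(E*(-29 + R))/(-99355) = (30*(-29 + 169/5))/(-99355) = (30*(24/5))*(-1/99355) = 144*(-1/99355) = -144/99355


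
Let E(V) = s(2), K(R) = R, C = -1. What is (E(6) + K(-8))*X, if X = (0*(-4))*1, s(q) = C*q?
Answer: 0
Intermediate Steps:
s(q) = -q
X = 0 (X = 0*1 = 0)
E(V) = -2 (E(V) = -1*2 = -2)
(E(6) + K(-8))*X = (-2 - 8)*0 = -10*0 = 0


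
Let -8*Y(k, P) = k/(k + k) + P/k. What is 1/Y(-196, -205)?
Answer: -1568/303 ≈ -5.1749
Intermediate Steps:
Y(k, P) = -1/16 - P/(8*k) (Y(k, P) = -(k/(k + k) + P/k)/8 = -(k/((2*k)) + P/k)/8 = -(k*(1/(2*k)) + P/k)/8 = -(½ + P/k)/8 = -1/16 - P/(8*k))
1/Y(-196, -205) = 1/((1/16)*(-1*(-196) - 2*(-205))/(-196)) = 1/((1/16)*(-1/196)*(196 + 410)) = 1/((1/16)*(-1/196)*606) = 1/(-303/1568) = -1568/303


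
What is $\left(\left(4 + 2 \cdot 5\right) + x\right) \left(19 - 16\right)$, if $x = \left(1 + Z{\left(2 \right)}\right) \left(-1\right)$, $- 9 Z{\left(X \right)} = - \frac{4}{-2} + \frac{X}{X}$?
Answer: $40$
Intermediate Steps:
$Z{\left(X \right)} = - \frac{1}{3}$ ($Z{\left(X \right)} = - \frac{- \frac{4}{-2} + \frac{X}{X}}{9} = - \frac{\left(-4\right) \left(- \frac{1}{2}\right) + 1}{9} = - \frac{2 + 1}{9} = \left(- \frac{1}{9}\right) 3 = - \frac{1}{3}$)
$x = - \frac{2}{3}$ ($x = \left(1 - \frac{1}{3}\right) \left(-1\right) = \frac{2}{3} \left(-1\right) = - \frac{2}{3} \approx -0.66667$)
$\left(\left(4 + 2 \cdot 5\right) + x\right) \left(19 - 16\right) = \left(\left(4 + 2 \cdot 5\right) - \frac{2}{3}\right) \left(19 - 16\right) = \left(\left(4 + 10\right) - \frac{2}{3}\right) \left(19 - 16\right) = \left(14 - \frac{2}{3}\right) 3 = \frac{40}{3} \cdot 3 = 40$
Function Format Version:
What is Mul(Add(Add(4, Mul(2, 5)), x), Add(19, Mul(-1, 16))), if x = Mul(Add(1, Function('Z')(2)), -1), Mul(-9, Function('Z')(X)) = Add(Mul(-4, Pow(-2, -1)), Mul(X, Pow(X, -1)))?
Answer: 40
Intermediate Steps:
Function('Z')(X) = Rational(-1, 3) (Function('Z')(X) = Mul(Rational(-1, 9), Add(Mul(-4, Pow(-2, -1)), Mul(X, Pow(X, -1)))) = Mul(Rational(-1, 9), Add(Mul(-4, Rational(-1, 2)), 1)) = Mul(Rational(-1, 9), Add(2, 1)) = Mul(Rational(-1, 9), 3) = Rational(-1, 3))
x = Rational(-2, 3) (x = Mul(Add(1, Rational(-1, 3)), -1) = Mul(Rational(2, 3), -1) = Rational(-2, 3) ≈ -0.66667)
Mul(Add(Add(4, Mul(2, 5)), x), Add(19, Mul(-1, 16))) = Mul(Add(Add(4, Mul(2, 5)), Rational(-2, 3)), Add(19, Mul(-1, 16))) = Mul(Add(Add(4, 10), Rational(-2, 3)), Add(19, -16)) = Mul(Add(14, Rational(-2, 3)), 3) = Mul(Rational(40, 3), 3) = 40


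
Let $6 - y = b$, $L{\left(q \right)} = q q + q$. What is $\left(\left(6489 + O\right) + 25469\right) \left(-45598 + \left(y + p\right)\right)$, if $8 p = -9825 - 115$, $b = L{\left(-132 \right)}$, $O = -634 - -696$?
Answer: $-2053330530$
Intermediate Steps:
$L{\left(q \right)} = q + q^{2}$ ($L{\left(q \right)} = q^{2} + q = q + q^{2}$)
$O = 62$ ($O = -634 + 696 = 62$)
$b = 17292$ ($b = - 132 \left(1 - 132\right) = \left(-132\right) \left(-131\right) = 17292$)
$y = -17286$ ($y = 6 - 17292 = -17286$)
$p = - \frac{2485}{2}$ ($p = \frac{-9825 - 115}{8} = \frac{1}{8} \left(-9940\right) = - \frac{2485}{2} \approx -1242.5$)
$\left(\left(6489 + O\right) + 25469\right) \left(-45598 + \left(y + p\right)\right) = \left(\left(6489 + 62\right) + 25469\right) \left(-45598 - \frac{37057}{2}\right) = \left(6551 + 25469\right) \left(-45598 - \frac{37057}{2}\right) = 32020 \left(- \frac{128253}{2}\right) = -2053330530$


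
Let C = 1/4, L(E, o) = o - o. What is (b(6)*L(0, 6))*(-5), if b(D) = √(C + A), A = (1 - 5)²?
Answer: 0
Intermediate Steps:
L(E, o) = 0
C = ¼ ≈ 0.25000
A = 16 (A = (-4)² = 16)
b(D) = √65/2 (b(D) = √(¼ + 16) = √(65/4) = √65/2)
(b(6)*L(0, 6))*(-5) = ((√65/2)*0)*(-5) = 0*(-5) = 0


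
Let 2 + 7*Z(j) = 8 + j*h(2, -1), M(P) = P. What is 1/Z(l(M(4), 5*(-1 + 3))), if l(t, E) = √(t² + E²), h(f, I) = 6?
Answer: -7/690 + 7*√29/345 ≈ 0.099119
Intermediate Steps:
l(t, E) = √(E² + t²)
Z(j) = 6/7 + 6*j/7 (Z(j) = -2/7 + (8 + j*6)/7 = -2/7 + (8 + 6*j)/7 = -2/7 + (8/7 + 6*j/7) = 6/7 + 6*j/7)
1/Z(l(M(4), 5*(-1 + 3))) = 1/(6/7 + 6*√((5*(-1 + 3))² + 4²)/7) = 1/(6/7 + 6*√((5*2)² + 16)/7) = 1/(6/7 + 6*√(10² + 16)/7) = 1/(6/7 + 6*√(100 + 16)/7) = 1/(6/7 + 6*√116/7) = 1/(6/7 + 6*(2*√29)/7) = 1/(6/7 + 12*√29/7)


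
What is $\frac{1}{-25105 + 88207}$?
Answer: $\frac{1}{63102} \approx 1.5847 \cdot 10^{-5}$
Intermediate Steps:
$\frac{1}{-25105 + 88207} = \frac{1}{63102}$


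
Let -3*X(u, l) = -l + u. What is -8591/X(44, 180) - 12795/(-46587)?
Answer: -399648877/2111944 ≈ -189.23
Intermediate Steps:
X(u, l) = -u/3 + l/3 (X(u, l) = -(-l + u)/3 = -(u - l)/3 = -u/3 + l/3)
-8591/X(44, 180) - 12795/(-46587) = -8591/(-⅓*44 + (⅓)*180) - 12795/(-46587) = -8591/(-44/3 + 60) - 12795*(-1/46587) = -8591/136/3 + 4265/15529 = -8591*3/136 + 4265/15529 = -25773/136 + 4265/15529 = -399648877/2111944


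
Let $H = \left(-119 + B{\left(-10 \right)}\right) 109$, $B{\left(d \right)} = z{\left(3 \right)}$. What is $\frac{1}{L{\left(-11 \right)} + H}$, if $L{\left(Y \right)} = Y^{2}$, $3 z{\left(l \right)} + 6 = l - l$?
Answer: $- \frac{1}{13068} \approx -7.6523 \cdot 10^{-5}$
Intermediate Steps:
$z{\left(l \right)} = -2$ ($z{\left(l \right)} = -2 + \frac{l - l}{3} = -2 + \frac{1}{3} \cdot 0 = -2 + 0 = -2$)
$B{\left(d \right)} = -2$
$H = -13189$ ($H = \left(-119 - 2\right) 109 = \left(-121\right) 109 = -13189$)
$\frac{1}{L{\left(-11 \right)} + H} = \frac{1}{\left(-11\right)^{2} - 13189} = \frac{1}{121 - 13189} = \frac{1}{-13068} = - \frac{1}{13068}$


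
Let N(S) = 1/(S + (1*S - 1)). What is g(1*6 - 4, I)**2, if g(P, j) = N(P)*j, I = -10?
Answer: 100/9 ≈ 11.111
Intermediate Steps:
N(S) = 1/(-1 + 2*S) (N(S) = 1/(S + (S - 1)) = 1/(S + (-1 + S)) = 1/(-1 + 2*S))
g(P, j) = j/(-1 + 2*P)
g(1*6 - 4, I)**2 = (-10/(-1 + 2*(1*6 - 4)))**2 = (-10/(-1 + 2*(6 - 4)))**2 = (-10/(-1 + 2*2))**2 = (-10/(-1 + 4))**2 = (-10/3)**2 = 100/9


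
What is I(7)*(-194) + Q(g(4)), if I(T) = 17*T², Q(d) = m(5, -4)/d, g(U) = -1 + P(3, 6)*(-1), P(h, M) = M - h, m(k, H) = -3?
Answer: -646405/4 ≈ -1.6160e+5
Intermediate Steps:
g(U) = -4 (g(U) = -1 + (6 - 1*3)*(-1) = -1 + (6 - 3)*(-1) = -1 + 3*(-1) = -1 - 3 = -4)
Q(d) = -3/d
I(7)*(-194) + Q(g(4)) = (17*7²)*(-194) - 3/(-4) = (17*49)*(-194) - 3*(-¼) = 833*(-194) + ¾ = -161602 + ¾ = -646405/4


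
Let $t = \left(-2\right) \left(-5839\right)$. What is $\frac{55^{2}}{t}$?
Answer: $\frac{3025}{11678} \approx 0.25903$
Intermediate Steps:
$t = 11678$
$\frac{55^{2}}{t} = \frac{55^{2}}{11678} = 3025 \cdot \frac{1}{11678} = \frac{3025}{11678}$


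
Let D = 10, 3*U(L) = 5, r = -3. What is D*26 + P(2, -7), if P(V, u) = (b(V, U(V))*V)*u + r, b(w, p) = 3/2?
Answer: 236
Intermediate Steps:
U(L) = 5/3 (U(L) = (1/3)*5 = 5/3)
b(w, p) = 3/2 (b(w, p) = 3*(1/2) = 3/2)
P(V, u) = -3 + 3*V*u/2 (P(V, u) = (3*V/2)*u - 3 = 3*V*u/2 - 3 = -3 + 3*V*u/2)
D*26 + P(2, -7) = 10*26 + (-3 + (3/2)*2*(-7)) = 260 + (-3 - 21) = 260 - 24 = 236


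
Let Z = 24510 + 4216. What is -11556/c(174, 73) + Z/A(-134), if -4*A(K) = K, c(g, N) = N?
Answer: 3419744/4891 ≈ 699.19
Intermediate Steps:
A(K) = -K/4
Z = 28726
-11556/c(174, 73) + Z/A(-134) = -11556/73 + 28726/((-¼*(-134))) = -11556*1/73 + 28726/(67/2) = -11556/73 + 28726*(2/67) = -11556/73 + 57452/67 = 3419744/4891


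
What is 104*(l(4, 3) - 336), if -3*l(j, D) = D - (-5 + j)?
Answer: -105248/3 ≈ -35083.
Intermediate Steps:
l(j, D) = -5/3 - D/3 + j/3 (l(j, D) = -(D - (-5 + j))/3 = -(D + (5 - j))/3 = -(5 + D - j)/3 = -5/3 - D/3 + j/3)
104*(l(4, 3) - 336) = 104*((-5/3 - ⅓*3 + (⅓)*4) - 336) = 104*((-5/3 - 1 + 4/3) - 336) = 104*(-4/3 - 336) = 104*(-1012/3) = -105248/3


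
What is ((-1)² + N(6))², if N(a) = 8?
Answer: 81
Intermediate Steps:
((-1)² + N(6))² = ((-1)² + 8)² = (1 + 8)² = 9² = 81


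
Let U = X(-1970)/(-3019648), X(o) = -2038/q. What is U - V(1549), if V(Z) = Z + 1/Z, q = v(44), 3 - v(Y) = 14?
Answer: -39849423556159/25725891136 ≈ -1549.0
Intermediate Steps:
v(Y) = -11 (v(Y) = 3 - 1*14 = 3 - 14 = -11)
q = -11
X(o) = 2038/11 (X(o) = -2038/(-11) = -2038*(-1/11) = 2038/11)
U = -1019/16608064 (U = (2038/11)/(-3019648) = (2038/11)*(-1/3019648) = -1019/16608064 ≈ -6.1356e-5)
U - V(1549) = -1019/16608064 - (1549 + 1/1549) = -1019/16608064 - 1*2399402/1549 = -1019/16608064 - 2399402/1549 = -39849423556159/25725891136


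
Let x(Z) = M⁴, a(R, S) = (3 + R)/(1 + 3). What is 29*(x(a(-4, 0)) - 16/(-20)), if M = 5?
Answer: 90741/5 ≈ 18148.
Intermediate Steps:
a(R, S) = ¾ + R/4 (a(R, S) = (3 + R)/4 = (3 + R)*(¼) = ¾ + R/4)
x(Z) = 625 (x(Z) = 5⁴ = 625)
29*(x(a(-4, 0)) - 16/(-20)) = 29*(625 - 16/(-20)) = 29*(625 - 16*(-1/20)) = 29*(625 + ⅘) = 29*(3129/5) = 90741/5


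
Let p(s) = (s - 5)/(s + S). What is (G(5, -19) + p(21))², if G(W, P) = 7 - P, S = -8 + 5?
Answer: 58564/81 ≈ 723.01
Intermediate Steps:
S = -3
p(s) = (-5 + s)/(-3 + s) (p(s) = (s - 5)/(s - 3) = (-5 + s)/(-3 + s))
(G(5, -19) + p(21))² = ((7 - 1*(-19)) + (-5 + 21)/(-3 + 21))² = ((7 + 19) + 16/18)² = (26 + (1/18)*16)² = (26 + 8/9)² = (242/9)² = 58564/81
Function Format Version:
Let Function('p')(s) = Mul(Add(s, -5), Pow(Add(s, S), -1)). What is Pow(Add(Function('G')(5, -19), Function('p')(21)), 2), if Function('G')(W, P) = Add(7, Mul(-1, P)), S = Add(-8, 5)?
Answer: Rational(58564, 81) ≈ 723.01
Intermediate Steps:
S = -3
Function('p')(s) = Mul(Pow(Add(-3, s), -1), Add(-5, s)) (Function('p')(s) = Mul(Add(s, -5), Pow(Add(s, -3), -1)) = Mul(Add(-5, s), Pow(Add(-3, s), -1)) = Mul(Pow(Add(-3, s), -1), Add(-5, s)))
Pow(Add(Function('G')(5, -19), Function('p')(21)), 2) = Pow(Add(Add(7, Mul(-1, -19)), Mul(Pow(Add(-3, 21), -1), Add(-5, 21))), 2) = Pow(Add(Add(7, 19), Mul(Pow(18, -1), 16)), 2) = Pow(Add(26, Mul(Rational(1, 18), 16)), 2) = Pow(Add(26, Rational(8, 9)), 2) = Pow(Rational(242, 9), 2) = Rational(58564, 81)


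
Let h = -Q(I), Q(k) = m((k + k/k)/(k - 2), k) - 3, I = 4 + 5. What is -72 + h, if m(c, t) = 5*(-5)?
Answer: -44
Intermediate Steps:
m(c, t) = -25
I = 9
Q(k) = -28 (Q(k) = -25 - 3 = -28)
h = 28 (h = -1*(-28) = 28)
-72 + h = -72 + 28 = -44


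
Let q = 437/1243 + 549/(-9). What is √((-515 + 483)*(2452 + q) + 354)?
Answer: I*√117685223854/1243 ≈ 275.99*I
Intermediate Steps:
q = -75386/1243 (q = 437*(1/1243) + 549*(-⅑) = 437/1243 - 61 = -75386/1243 ≈ -60.648)
√((-515 + 483)*(2452 + q) + 354) = √((-515 + 483)*(2452 - 75386/1243) + 354) = √(-32*2972450/1243 + 354) = √(-95118400/1243 + 354) = √(-94678378/1243) = I*√117685223854/1243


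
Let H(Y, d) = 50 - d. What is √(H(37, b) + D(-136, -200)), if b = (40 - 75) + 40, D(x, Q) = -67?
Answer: I*√22 ≈ 4.6904*I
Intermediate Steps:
b = 5 (b = -35 + 40 = 5)
√(H(37, b) + D(-136, -200)) = √((50 - 1*5) - 67) = √((50 - 5) - 67) = √(45 - 67) = √(-22) = I*√22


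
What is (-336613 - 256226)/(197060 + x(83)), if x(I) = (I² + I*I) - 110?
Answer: -592839/210728 ≈ -2.8133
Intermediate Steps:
x(I) = -110 + 2*I² (x(I) = (I² + I²) - 110 = 2*I² - 110 = -110 + 2*I²)
(-336613 - 256226)/(197060 + x(83)) = (-336613 - 256226)/(197060 + (-110 + 2*83²)) = -592839/(197060 + (-110 + 2*6889)) = -592839/(197060 + (-110 + 13778)) = -592839/(197060 + 13668) = -592839/210728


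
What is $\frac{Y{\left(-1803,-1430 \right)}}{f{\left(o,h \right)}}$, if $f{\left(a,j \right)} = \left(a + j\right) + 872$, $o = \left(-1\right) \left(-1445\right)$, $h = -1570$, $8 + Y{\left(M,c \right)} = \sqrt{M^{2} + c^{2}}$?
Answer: $- \frac{8}{747} + \frac{\sqrt{5295709}}{747} \approx 3.0699$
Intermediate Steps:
$Y{\left(M,c \right)} = -8 + \sqrt{M^{2} + c^{2}}$
$o = 1445$
$f{\left(a,j \right)} = 872 + a + j$
$\frac{Y{\left(-1803,-1430 \right)}}{f{\left(o,h \right)}} = \frac{-8 + \sqrt{\left(-1803\right)^{2} + \left(-1430\right)^{2}}}{872 + 1445 - 1570} = \frac{-8 + \sqrt{3250809 + 2044900}}{747} = \left(-8 + \sqrt{5295709}\right) \frac{1}{747} = - \frac{8}{747} + \frac{\sqrt{5295709}}{747}$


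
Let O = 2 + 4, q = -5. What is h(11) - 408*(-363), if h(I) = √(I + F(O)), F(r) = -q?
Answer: 148108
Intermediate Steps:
O = 6
F(r) = 5 (F(r) = -1*(-5) = 5)
h(I) = √(5 + I) (h(I) = √(I + 5) = √(5 + I))
h(11) - 408*(-363) = √(5 + 11) - 408*(-363) = √16 + 148104 = 4 + 148104 = 148108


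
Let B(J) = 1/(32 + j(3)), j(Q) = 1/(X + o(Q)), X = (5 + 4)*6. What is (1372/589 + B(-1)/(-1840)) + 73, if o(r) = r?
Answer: 148991068427/1977862000 ≈ 75.329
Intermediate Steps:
X = 54 (X = 9*6 = 54)
j(Q) = 1/(54 + Q)
B(J) = 57/1825 (B(J) = 1/(32 + 1/(54 + 3)) = 1/(32 + 1/57) = 1/(1825/57) = 57/1825)
(1372/589 + B(-1)/(-1840)) + 73 = (1372/589 + (57/1825)/(-1840)) + 73 = (1372*(1/589) + (57/1825)*(-1/1840)) + 73 = (1372/589 - 57/3358000) + 73 = 4607142427/1977862000 + 73 = 148991068427/1977862000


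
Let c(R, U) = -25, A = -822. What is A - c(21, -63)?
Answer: -797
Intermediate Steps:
A - c(21, -63) = -822 - 1*(-25) = -822 + 25 = -797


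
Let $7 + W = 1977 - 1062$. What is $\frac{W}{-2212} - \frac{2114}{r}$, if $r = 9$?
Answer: $- \frac{1171085}{4977} \approx -235.3$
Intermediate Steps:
$W = 908$ ($W = -7 + \left(1977 - 1062\right) = -7 + 915 = 908$)
$\frac{W}{-2212} - \frac{2114}{r} = \frac{908}{-2212} - \frac{2114}{9} = 908 \left(- \frac{1}{2212}\right) - \frac{2114}{9} = - \frac{227}{553} - \frac{2114}{9} = - \frac{1171085}{4977}$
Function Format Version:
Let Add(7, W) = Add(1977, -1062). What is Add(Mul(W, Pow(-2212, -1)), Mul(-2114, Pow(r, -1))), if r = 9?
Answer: Rational(-1171085, 4977) ≈ -235.30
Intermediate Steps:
W = 908 (W = Add(-7, Add(1977, -1062)) = Add(-7, 915) = 908)
Add(Mul(W, Pow(-2212, -1)), Mul(-2114, Pow(r, -1))) = Add(Mul(908, Pow(-2212, -1)), Mul(-2114, Pow(9, -1))) = Add(Mul(908, Rational(-1, 2212)), Mul(-2114, Rational(1, 9))) = Add(Rational(-227, 553), Rational(-2114, 9)) = Rational(-1171085, 4977)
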